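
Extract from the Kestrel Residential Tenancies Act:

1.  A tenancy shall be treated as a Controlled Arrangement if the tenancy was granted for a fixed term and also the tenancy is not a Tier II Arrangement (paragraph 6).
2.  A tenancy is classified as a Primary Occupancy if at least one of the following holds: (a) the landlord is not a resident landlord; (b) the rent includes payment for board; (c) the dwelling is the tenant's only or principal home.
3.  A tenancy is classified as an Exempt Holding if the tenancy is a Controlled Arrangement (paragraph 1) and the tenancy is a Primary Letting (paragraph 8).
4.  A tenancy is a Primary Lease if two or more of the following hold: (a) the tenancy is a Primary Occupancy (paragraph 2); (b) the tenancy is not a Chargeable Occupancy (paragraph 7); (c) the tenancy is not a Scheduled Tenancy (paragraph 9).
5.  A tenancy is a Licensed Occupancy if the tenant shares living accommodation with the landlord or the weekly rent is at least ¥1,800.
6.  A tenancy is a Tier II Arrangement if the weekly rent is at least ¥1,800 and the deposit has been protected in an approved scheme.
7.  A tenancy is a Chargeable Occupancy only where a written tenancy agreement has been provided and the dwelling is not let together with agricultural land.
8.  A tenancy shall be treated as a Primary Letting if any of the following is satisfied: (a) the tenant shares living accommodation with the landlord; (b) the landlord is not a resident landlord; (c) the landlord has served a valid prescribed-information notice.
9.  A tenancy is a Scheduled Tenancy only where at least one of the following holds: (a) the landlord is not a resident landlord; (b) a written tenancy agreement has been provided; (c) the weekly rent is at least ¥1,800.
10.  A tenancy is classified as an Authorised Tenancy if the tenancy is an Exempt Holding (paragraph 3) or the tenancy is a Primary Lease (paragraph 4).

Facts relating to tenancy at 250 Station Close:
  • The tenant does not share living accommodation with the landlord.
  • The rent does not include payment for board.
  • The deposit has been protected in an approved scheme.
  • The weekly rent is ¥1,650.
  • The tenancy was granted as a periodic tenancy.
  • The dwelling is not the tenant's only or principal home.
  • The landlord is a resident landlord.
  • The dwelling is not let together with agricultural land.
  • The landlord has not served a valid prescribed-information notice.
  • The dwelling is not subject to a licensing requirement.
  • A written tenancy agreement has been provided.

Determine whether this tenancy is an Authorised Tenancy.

Under paragraph 6: weekly rent: ¥1,650 ≥ ¥1,800? no; and the deposit has been protected in an approved scheme? yes. So the tenancy is not a Tier II Arrangement.
Under paragraph 1: the tenancy was granted for a fixed term? no; and not a Tier II Arrangement (paragraph 6)? yes. So the tenancy is not a Controlled Arrangement.
Under paragraph 8: the tenant shares living accommodation with the landlord? no; or the landlord is not a resident landlord? no; or the landlord has served a valid prescribed-information notice? no. So the tenancy is not a Primary Letting.
Under paragraph 3: Controlled Arrangement (paragraph 1)? no; and Primary Letting (paragraph 8)? no. So the tenancy is not an Exempt Holding.
Under paragraph 2: the landlord is not a resident landlord? no; or the rent includes payment for board? no; or the dwelling is the tenant's only or principal home? no. So the tenancy is not a Primary Occupancy.
Under paragraph 7: a written tenancy agreement has been provided? yes; and the dwelling is not let together with agricultural land? yes. So the tenancy is a Chargeable Occupancy.
Under paragraph 9: the landlord is not a resident landlord? no; or a written tenancy agreement has been provided? yes; or weekly rent: ¥1,650 ≥ ¥1,800? no. So the tenancy is a Scheduled Tenancy.
Under paragraph 4: Primary Occupancy (paragraph 2)? no; not a Chargeable Occupancy (paragraph 7)? no; not a Scheduled Tenancy (paragraph 9)? no — 0 of 3 hold (need ≥2) → not satisfied.
Under paragraph 10: Exempt Holding (paragraph 3)? no; or Primary Lease (paragraph 4)? no. So the tenancy is not an Authorised Tenancy.

No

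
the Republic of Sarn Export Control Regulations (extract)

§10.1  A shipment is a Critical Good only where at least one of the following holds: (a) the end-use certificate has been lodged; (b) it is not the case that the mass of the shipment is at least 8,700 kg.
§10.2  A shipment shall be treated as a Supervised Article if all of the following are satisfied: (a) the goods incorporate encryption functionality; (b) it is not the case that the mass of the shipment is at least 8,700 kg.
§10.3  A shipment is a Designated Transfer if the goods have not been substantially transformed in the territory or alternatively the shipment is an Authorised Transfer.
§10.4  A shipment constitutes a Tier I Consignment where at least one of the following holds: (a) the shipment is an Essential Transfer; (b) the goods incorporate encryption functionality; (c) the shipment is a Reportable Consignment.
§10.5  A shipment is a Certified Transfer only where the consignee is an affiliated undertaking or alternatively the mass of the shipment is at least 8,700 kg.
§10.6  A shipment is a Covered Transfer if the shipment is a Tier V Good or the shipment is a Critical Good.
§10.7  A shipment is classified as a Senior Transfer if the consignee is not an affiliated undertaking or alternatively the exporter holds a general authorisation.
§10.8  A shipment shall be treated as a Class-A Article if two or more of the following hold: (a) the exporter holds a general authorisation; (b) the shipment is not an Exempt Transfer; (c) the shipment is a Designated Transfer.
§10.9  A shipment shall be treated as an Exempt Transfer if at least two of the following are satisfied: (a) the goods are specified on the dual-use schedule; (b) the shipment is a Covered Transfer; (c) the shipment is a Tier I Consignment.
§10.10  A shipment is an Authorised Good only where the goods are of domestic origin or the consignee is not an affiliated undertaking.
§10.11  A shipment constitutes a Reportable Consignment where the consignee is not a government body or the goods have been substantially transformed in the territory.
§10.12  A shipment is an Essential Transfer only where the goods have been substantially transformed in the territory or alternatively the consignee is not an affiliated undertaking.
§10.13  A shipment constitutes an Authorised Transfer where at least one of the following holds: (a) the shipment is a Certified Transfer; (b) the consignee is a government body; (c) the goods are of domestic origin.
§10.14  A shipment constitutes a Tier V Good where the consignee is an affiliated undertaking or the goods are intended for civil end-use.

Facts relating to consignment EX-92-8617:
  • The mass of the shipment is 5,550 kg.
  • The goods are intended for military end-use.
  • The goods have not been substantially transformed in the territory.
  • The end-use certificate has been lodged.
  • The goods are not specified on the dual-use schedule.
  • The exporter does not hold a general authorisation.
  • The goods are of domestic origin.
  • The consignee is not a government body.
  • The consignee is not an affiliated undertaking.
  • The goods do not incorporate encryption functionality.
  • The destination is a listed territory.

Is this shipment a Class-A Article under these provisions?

§10.14 — Tier V Good: [the consignee is an affiliated undertaking? no] OR [the goods are intended for civil end-use? no] → not satisfied.
§10.1 — Critical Good: [the end-use certificate has been lodged? yes] OR [mass of the shipment: 5,550 kg ≥ 8,700 kg? no, so negated condition yes] → satisfied.
§10.6 — Covered Transfer: [Tier V Good (§10.14)? no] OR [Critical Good (§10.1)? yes] → satisfied.
§10.12 — Essential Transfer: [the goods have been substantially transformed in the territory? no] OR [the consignee is not an affiliated undertaking? yes] → satisfied.
§10.11 — Reportable Consignment: [the consignee is not a government body? yes] OR [the goods have been substantially transformed in the territory? no] → satisfied.
§10.4 — Tier I Consignment: [Essential Transfer (§10.12)? yes] OR [the goods incorporate encryption functionality? no] OR [Reportable Consignment (§10.11)? yes] → satisfied.
§10.9 — Exempt Transfer: the goods are specified on the dual-use schedule? no; Covered Transfer (§10.6)? yes; Tier I Consignment (§10.4)? yes — 2 of 3 hold (need ≥2) → satisfied.
§10.5 — Certified Transfer: [the consignee is an affiliated undertaking? no] OR [mass of the shipment: 5,550 kg ≥ 8,700 kg? no] → not satisfied.
§10.13 — Authorised Transfer: [Certified Transfer (§10.5)? no] OR [the consignee is a government body? no] OR [the goods are of domestic origin? yes] → satisfied.
§10.3 — Designated Transfer: [the goods have not been substantially transformed in the territory? yes] OR [Authorised Transfer (§10.13)? yes] → satisfied.
§10.8 — Class-A Article: the exporter holds a general authorisation? no; not an Exempt Transfer (§10.9)? no; Designated Transfer (§10.3)? yes — 1 of 3 hold (need ≥2) → not satisfied.

No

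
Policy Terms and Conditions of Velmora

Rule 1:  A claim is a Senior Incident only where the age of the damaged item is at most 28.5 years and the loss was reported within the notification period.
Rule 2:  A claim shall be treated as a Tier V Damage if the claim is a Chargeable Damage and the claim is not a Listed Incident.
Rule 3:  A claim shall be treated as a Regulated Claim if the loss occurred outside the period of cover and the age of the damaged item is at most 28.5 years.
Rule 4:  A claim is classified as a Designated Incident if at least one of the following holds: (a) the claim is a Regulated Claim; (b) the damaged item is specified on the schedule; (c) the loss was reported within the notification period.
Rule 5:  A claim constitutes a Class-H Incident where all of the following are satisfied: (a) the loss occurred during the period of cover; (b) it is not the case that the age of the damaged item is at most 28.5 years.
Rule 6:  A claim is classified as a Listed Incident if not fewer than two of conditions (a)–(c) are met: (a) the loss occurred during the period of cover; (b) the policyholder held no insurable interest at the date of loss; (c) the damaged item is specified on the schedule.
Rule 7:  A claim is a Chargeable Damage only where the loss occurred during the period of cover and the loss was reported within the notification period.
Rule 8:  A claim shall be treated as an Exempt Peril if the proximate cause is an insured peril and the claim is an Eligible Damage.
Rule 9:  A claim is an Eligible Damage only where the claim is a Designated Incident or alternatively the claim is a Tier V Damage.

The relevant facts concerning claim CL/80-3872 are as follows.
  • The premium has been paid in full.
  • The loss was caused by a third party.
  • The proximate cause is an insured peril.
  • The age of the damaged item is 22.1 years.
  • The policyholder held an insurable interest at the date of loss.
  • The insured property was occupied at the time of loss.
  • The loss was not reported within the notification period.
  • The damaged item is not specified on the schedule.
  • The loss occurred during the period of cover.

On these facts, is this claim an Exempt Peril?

No

Under rule 3: the loss occurred outside the period of cover? no; and age of the damaged item: 22.1 years ≤ 28.5 years? yes. So the claim is not a Regulated Claim.
Under rule 4: Regulated Claim (rule 3)? no; or the damaged item is specified on the schedule? no; or the loss was reported within the notification period? no. So the claim is not a Designated Incident.
Under rule 7: the loss occurred during the period of cover? yes; and the loss was reported within the notification period? no. So the claim is not a Chargeable Damage.
Under rule 6: the loss occurred during the period of cover? yes; the policyholder held no insurable interest at the date of loss? no; the damaged item is specified on the schedule? no — 1 of 3 hold (need ≥2) → not satisfied.
Under rule 2: Chargeable Damage (rule 7)? no; and not a Listed Incident (rule 6)? yes. So the claim is not a Tier V Damage.
Under rule 9: Designated Incident (rule 4)? no; or Tier V Damage (rule 2)? no. So the claim is not an Eligible Damage.
Under rule 8: the proximate cause is an insured peril? yes; and Eligible Damage (rule 9)? no. So the claim is not an Exempt Peril.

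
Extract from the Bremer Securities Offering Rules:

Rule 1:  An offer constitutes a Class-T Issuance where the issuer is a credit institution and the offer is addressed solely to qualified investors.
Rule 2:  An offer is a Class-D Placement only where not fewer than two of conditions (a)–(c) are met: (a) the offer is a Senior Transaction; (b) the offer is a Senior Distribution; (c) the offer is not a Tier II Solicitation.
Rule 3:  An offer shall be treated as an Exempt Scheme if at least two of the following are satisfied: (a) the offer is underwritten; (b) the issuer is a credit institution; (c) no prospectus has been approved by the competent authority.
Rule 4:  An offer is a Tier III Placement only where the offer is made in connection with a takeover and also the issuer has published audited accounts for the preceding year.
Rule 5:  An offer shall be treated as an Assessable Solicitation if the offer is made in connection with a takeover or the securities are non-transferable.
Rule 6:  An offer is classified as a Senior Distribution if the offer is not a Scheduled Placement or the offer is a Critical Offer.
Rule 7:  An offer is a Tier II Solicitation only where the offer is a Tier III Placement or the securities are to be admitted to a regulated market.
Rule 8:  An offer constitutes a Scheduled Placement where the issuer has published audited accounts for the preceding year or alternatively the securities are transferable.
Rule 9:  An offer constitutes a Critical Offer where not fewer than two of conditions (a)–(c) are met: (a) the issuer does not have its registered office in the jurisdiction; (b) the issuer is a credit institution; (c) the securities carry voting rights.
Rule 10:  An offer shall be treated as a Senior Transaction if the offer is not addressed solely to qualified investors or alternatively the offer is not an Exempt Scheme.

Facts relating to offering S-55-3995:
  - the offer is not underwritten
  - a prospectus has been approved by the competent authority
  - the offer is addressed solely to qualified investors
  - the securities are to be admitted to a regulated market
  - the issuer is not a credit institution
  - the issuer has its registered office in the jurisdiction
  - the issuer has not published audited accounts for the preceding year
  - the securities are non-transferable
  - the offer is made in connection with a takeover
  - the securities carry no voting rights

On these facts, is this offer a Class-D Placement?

Yes

rule 3 — Exempt Scheme: the offer is underwritten? no; the issuer is a credit institution? no; no prospectus has been approved by the competent authority? no — 0 of 3 hold (need ≥2) → not satisfied.
rule 10 — Senior Transaction: [the offer is not addressed solely to qualified investors? no] OR [not an Exempt Scheme (rule 3)? yes] → satisfied.
rule 8 — Scheduled Placement: [the issuer has published audited accounts for the preceding year? no] OR [the securities are transferable? no] → not satisfied.
rule 9 — Critical Offer: the issuer does not have its registered office in the jurisdiction? no; the issuer is a credit institution? no; the securities carry voting rights? no — 0 of 3 hold (need ≥2) → not satisfied.
rule 6 — Senior Distribution: [not a Scheduled Placement (rule 8)? yes] OR [Critical Offer (rule 9)? no] → satisfied.
rule 4 — Tier III Placement: [the offer is made in connection with a takeover? yes] AND [the issuer has published audited accounts for the preceding year? no] → not satisfied.
rule 7 — Tier II Solicitation: [Tier III Placement (rule 4)? no] OR [the securities are to be admitted to a regulated market? yes] → satisfied.
rule 2 — Class-D Placement: Senior Transaction (rule 10)? yes; Senior Distribution (rule 6)? yes; not a Tier II Solicitation (rule 7)? no — 2 of 3 hold (need ≥2) → satisfied.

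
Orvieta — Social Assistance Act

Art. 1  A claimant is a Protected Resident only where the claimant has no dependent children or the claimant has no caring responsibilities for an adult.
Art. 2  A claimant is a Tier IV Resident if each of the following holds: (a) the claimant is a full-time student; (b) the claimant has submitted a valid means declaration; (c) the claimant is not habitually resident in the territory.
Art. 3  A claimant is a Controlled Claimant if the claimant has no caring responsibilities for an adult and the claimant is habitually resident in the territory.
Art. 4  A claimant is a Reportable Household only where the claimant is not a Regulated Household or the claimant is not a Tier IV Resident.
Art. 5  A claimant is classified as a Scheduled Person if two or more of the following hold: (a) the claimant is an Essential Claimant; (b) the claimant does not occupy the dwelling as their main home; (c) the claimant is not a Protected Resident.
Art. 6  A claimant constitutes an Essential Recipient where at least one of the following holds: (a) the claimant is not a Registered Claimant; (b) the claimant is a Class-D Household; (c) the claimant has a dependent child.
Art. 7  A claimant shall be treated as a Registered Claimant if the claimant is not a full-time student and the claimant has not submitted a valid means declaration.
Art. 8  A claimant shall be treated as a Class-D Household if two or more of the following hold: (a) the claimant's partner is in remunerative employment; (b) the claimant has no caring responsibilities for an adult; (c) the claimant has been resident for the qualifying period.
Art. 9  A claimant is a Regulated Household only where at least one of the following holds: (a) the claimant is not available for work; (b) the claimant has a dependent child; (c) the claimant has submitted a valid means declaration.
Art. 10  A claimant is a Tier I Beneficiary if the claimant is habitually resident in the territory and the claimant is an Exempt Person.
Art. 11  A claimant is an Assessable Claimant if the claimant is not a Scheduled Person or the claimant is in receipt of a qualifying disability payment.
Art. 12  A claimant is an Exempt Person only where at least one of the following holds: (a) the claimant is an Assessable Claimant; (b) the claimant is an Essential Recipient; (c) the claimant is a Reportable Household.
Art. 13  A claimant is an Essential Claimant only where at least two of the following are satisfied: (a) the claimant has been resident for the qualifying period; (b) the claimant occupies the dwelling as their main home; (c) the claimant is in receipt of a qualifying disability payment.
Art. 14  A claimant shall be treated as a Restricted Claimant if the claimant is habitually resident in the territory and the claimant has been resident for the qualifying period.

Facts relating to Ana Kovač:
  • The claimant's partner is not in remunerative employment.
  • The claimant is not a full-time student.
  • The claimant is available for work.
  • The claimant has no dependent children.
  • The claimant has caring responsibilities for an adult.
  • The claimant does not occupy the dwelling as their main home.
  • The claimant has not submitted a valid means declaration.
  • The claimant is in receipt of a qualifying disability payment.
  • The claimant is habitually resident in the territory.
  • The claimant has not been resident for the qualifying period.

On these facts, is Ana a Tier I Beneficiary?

article 13 — Essential Claimant: the claimant has been resident for the qualifying period? no; the claimant occupies the dwelling as their main home? no; the claimant is in receipt of a qualifying disability payment? yes — 1 of 3 hold (need ≥2) → not satisfied.
article 1 — Protected Resident: [the claimant has no dependent children? yes] OR [the claimant has no caring responsibilities for an adult? no] → satisfied.
article 5 — Scheduled Person: Essential Claimant (article 13)? no; the claimant does not occupy the dwelling as their main home? yes; not a Protected Resident (article 1)? no — 1 of 3 hold (need ≥2) → not satisfied.
article 11 — Assessable Claimant: [not a Scheduled Person (article 5)? yes] OR [the claimant is in receipt of a qualifying disability payment? yes] → satisfied.
article 7 — Registered Claimant: [the claimant is not a full-time student? yes] AND [the claimant has not submitted a valid means declaration? yes] → satisfied.
article 8 — Class-D Household: the claimant's partner is in remunerative employment? no; the claimant has no caring responsibilities for an adult? no; the claimant has been resident for the qualifying period? no — 0 of 3 hold (need ≥2) → not satisfied.
article 6 — Essential Recipient: [not a Registered Claimant (article 7)? no] OR [Class-D Household (article 8)? no] OR [the claimant has a dependent child? no] → not satisfied.
article 9 — Regulated Household: [the claimant is not available for work? no] OR [the claimant has a dependent child? no] OR [the claimant has submitted a valid means declaration? no] → not satisfied.
article 2 — Tier IV Resident: [the claimant is a full-time student? no] AND [the claimant has submitted a valid means declaration? no] AND [the claimant is not habitually resident in the territory? no] → not satisfied.
article 4 — Reportable Household: [not a Regulated Household (article 9)? yes] OR [not a Tier IV Resident (article 2)? yes] → satisfied.
article 12 — Exempt Person: [Assessable Claimant (article 11)? yes] OR [Essential Recipient (article 6)? no] OR [Reportable Household (article 4)? yes] → satisfied.
article 10 — Tier I Beneficiary: [the claimant is habitually resident in the territory? yes] AND [Exempt Person (article 12)? yes] → satisfied.

Yes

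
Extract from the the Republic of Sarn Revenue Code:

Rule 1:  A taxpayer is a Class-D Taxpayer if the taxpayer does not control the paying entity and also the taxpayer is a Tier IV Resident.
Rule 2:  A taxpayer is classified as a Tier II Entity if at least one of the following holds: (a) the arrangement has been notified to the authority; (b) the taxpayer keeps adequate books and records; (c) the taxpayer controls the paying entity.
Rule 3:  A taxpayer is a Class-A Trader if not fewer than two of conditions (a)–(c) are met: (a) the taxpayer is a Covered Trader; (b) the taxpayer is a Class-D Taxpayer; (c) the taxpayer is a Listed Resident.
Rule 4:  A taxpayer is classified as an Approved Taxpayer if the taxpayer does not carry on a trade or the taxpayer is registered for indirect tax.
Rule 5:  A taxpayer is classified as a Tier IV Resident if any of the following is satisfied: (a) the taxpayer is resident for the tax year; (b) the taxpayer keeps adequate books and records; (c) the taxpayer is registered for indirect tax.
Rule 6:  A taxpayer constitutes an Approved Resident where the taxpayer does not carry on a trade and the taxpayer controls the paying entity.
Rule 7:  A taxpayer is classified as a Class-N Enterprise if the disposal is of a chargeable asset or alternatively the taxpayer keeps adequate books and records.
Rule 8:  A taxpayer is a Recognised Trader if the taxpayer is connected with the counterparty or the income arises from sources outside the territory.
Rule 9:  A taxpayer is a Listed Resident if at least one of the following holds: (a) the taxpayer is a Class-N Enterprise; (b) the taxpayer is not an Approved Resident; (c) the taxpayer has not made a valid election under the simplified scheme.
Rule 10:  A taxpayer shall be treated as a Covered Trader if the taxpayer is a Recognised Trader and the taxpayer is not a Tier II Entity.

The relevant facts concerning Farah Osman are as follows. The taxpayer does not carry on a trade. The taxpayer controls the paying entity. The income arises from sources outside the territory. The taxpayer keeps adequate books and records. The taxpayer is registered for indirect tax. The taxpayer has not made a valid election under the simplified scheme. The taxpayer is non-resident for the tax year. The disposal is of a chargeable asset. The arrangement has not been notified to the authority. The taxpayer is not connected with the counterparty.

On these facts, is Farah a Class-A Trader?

rule 8 — Recognised Trader: [the taxpayer is connected with the counterparty? no] OR [the income arises from sources outside the territory? yes] → satisfied.
rule 2 — Tier II Entity: [the arrangement has been notified to the authority? no] OR [the taxpayer keeps adequate books and records? yes] OR [the taxpayer controls the paying entity? yes] → satisfied.
rule 10 — Covered Trader: [Recognised Trader (rule 8)? yes] AND [not a Tier II Entity (rule 2)? no] → not satisfied.
rule 5 — Tier IV Resident: [the taxpayer is resident for the tax year? no] OR [the taxpayer keeps adequate books and records? yes] OR [the taxpayer is registered for indirect tax? yes] → satisfied.
rule 1 — Class-D Taxpayer: [the taxpayer does not control the paying entity? no] AND [Tier IV Resident (rule 5)? yes] → not satisfied.
rule 7 — Class-N Enterprise: [the disposal is of a chargeable asset? yes] OR [the taxpayer keeps adequate books and records? yes] → satisfied.
rule 6 — Approved Resident: [the taxpayer does not carry on a trade? yes] AND [the taxpayer controls the paying entity? yes] → satisfied.
rule 9 — Listed Resident: [Class-N Enterprise (rule 7)? yes] OR [not an Approved Resident (rule 6)? no] OR [the taxpayer has not made a valid election under the simplified scheme? yes] → satisfied.
rule 3 — Class-A Trader: Covered Trader (rule 10)? no; Class-D Taxpayer (rule 1)? no; Listed Resident (rule 9)? yes — 1 of 3 hold (need ≥2) → not satisfied.

No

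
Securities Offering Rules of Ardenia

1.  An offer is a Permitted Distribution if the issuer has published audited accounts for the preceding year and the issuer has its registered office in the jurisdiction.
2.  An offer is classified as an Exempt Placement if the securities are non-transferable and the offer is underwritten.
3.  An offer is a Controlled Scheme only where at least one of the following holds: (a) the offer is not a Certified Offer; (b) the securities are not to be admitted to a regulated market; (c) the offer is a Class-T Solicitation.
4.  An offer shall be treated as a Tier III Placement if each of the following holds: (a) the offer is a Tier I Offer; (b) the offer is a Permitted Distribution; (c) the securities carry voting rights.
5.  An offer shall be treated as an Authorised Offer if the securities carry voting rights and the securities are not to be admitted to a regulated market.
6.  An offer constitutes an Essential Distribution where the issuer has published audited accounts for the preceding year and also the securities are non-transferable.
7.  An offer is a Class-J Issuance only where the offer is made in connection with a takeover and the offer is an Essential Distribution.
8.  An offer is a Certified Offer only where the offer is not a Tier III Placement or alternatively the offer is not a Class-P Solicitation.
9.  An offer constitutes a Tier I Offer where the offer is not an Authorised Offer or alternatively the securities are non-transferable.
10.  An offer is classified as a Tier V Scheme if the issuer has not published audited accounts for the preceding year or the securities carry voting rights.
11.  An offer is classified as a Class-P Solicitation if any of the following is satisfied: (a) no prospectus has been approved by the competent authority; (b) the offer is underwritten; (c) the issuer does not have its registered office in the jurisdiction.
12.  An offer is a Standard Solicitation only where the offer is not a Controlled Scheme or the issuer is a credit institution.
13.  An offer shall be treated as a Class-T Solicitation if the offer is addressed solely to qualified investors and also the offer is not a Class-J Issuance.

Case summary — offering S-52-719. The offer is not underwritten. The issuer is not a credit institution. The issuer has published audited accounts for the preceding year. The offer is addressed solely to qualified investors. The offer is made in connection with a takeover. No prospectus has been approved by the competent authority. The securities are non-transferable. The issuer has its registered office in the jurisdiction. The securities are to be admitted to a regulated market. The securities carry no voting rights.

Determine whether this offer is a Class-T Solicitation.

No

paragraph 6 — Essential Distribution: [the issuer has published audited accounts for the preceding year? yes] AND [the securities are non-transferable? yes] → satisfied.
paragraph 7 — Class-J Issuance: [the offer is made in connection with a takeover? yes] AND [Essential Distribution (paragraph 6)? yes] → satisfied.
paragraph 13 — Class-T Solicitation: [the offer is addressed solely to qualified investors? yes] AND [not a Class-J Issuance (paragraph 7)? no] → not satisfied.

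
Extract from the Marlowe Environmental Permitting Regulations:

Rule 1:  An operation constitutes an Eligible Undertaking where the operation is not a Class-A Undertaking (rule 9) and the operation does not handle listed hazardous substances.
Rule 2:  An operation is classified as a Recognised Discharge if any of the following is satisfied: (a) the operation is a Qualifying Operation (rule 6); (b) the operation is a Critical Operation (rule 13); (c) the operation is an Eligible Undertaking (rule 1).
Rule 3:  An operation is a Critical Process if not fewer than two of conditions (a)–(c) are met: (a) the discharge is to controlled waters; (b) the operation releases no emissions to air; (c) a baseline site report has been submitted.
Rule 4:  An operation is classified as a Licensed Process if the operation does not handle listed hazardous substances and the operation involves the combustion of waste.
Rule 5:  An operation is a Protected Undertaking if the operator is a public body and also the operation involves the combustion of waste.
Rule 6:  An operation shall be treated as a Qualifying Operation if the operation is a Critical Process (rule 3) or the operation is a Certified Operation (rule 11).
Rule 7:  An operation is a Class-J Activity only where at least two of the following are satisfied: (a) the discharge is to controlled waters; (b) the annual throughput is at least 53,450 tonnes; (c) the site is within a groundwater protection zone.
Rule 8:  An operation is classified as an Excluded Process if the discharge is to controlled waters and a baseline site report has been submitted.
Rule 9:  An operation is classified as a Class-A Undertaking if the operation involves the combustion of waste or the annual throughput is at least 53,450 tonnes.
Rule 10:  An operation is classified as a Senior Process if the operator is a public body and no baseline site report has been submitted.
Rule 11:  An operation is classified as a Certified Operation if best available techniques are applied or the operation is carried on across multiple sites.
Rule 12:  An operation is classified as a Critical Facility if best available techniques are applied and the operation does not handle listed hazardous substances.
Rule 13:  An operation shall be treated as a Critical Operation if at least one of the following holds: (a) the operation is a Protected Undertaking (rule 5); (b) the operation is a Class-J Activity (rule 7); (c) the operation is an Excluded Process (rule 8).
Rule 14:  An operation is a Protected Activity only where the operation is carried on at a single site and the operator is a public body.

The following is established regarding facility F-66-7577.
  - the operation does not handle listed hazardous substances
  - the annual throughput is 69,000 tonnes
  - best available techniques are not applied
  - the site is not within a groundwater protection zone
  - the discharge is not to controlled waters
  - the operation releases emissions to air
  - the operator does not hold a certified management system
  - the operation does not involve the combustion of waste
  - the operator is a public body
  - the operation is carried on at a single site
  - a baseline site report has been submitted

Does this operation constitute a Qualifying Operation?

rule 3 — Critical Process: the discharge is to controlled waters? no; the operation releases no emissions to air? no; a baseline site report has been submitted? yes — 1 of 3 hold (need ≥2) → not satisfied.
rule 11 — Certified Operation: [best available techniques are applied? no] OR [the operation is carried on across multiple sites? no] → not satisfied.
rule 6 — Qualifying Operation: [Critical Process (rule 3)? no] OR [Certified Operation (rule 11)? no] → not satisfied.

No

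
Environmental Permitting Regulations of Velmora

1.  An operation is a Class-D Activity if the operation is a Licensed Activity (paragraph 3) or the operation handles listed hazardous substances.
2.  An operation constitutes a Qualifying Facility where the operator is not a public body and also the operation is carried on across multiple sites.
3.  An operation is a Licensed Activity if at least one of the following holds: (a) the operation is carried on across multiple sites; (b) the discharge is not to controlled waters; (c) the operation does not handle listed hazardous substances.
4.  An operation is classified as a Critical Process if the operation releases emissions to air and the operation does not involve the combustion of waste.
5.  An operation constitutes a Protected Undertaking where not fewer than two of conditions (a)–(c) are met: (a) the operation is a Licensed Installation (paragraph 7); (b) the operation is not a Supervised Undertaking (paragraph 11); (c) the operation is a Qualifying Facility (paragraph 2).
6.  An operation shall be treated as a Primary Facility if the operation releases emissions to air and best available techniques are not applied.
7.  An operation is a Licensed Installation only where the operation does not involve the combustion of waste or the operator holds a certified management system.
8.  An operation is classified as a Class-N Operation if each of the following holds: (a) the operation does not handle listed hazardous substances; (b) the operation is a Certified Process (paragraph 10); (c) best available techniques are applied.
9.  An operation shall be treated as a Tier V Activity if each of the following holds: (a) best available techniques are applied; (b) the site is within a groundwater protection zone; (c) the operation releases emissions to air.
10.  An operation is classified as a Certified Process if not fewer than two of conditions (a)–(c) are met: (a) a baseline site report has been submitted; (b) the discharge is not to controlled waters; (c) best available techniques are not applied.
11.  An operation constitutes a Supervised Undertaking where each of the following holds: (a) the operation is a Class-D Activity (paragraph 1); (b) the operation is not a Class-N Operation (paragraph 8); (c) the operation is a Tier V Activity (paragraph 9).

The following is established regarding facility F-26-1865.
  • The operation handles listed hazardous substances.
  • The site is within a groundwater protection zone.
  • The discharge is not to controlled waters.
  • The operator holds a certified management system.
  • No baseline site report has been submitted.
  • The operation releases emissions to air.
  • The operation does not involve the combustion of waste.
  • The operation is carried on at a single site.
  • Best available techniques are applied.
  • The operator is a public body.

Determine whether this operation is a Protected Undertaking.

No

paragraph 7 — Licensed Installation: [the operation does not involve the combustion of waste? yes] OR [the operator holds a certified management system? yes] → satisfied.
paragraph 3 — Licensed Activity: [the operation is carried on across multiple sites? no] OR [the discharge is not to controlled waters? yes] OR [the operation does not handle listed hazardous substances? no] → satisfied.
paragraph 1 — Class-D Activity: [Licensed Activity (paragraph 3)? yes] OR [the operation handles listed hazardous substances? yes] → satisfied.
paragraph 10 — Certified Process: a baseline site report has been submitted? no; the discharge is not to controlled waters? yes; best available techniques are not applied? no — 1 of 3 hold (need ≥2) → not satisfied.
paragraph 8 — Class-N Operation: [the operation does not handle listed hazardous substances? no] AND [Certified Process (paragraph 10)? no] AND [best available techniques are applied? yes] → not satisfied.
paragraph 9 — Tier V Activity: [best available techniques are applied? yes] AND [the site is within a groundwater protection zone? yes] AND [the operation releases emissions to air? yes] → satisfied.
paragraph 11 — Supervised Undertaking: [Class-D Activity (paragraph 1)? yes] AND [not a Class-N Operation (paragraph 8)? yes] AND [Tier V Activity (paragraph 9)? yes] → satisfied.
paragraph 2 — Qualifying Facility: [the operator is not a public body? no] AND [the operation is carried on across multiple sites? no] → not satisfied.
paragraph 5 — Protected Undertaking: Licensed Installation (paragraph 7)? yes; not a Supervised Undertaking (paragraph 11)? no; Qualifying Facility (paragraph 2)? no — 1 of 3 hold (need ≥2) → not satisfied.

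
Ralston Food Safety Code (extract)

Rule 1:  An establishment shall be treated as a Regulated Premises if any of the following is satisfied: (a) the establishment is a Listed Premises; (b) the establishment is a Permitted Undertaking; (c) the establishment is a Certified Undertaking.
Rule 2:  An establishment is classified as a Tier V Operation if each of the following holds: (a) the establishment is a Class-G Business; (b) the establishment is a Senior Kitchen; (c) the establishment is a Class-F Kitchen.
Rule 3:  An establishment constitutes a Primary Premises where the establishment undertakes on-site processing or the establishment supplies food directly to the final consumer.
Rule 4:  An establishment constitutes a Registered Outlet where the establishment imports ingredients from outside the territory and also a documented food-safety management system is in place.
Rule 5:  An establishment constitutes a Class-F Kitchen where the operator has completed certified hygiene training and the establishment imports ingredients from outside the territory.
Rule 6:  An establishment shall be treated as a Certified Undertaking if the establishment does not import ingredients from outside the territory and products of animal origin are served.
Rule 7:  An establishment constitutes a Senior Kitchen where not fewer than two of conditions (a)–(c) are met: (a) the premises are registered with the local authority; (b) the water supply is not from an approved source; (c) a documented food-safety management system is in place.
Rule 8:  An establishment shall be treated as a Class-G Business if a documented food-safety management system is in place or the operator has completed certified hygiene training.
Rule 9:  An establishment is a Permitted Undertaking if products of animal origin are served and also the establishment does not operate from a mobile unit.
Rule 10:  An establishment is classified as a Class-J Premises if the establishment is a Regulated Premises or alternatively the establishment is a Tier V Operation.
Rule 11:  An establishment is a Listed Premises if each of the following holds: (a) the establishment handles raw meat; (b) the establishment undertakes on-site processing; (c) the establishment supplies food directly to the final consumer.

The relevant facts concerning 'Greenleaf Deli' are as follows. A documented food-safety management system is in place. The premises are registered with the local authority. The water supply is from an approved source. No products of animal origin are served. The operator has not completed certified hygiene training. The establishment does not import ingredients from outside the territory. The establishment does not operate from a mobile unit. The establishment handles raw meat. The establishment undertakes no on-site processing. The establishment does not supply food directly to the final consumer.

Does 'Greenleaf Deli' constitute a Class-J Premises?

rule 11 — Listed Premises: [the establishment handles raw meat? yes] AND [the establishment undertakes on-site processing? no] AND [the establishment supplies food directly to the final consumer? no] → not satisfied.
rule 9 — Permitted Undertaking: [products of animal origin are served? no] AND [the establishment does not operate from a mobile unit? yes] → not satisfied.
rule 6 — Certified Undertaking: [the establishment does not import ingredients from outside the territory? yes] AND [products of animal origin are served? no] → not satisfied.
rule 1 — Regulated Premises: [Listed Premises (rule 11)? no] OR [Permitted Undertaking (rule 9)? no] OR [Certified Undertaking (rule 6)? no] → not satisfied.
rule 8 — Class-G Business: [a documented food-safety management system is in place? yes] OR [the operator has completed certified hygiene training? no] → satisfied.
rule 7 — Senior Kitchen: the premises are registered with the local authority? yes; the water supply is not from an approved source? no; a documented food-safety management system is in place? yes — 2 of 3 hold (need ≥2) → satisfied.
rule 5 — Class-F Kitchen: [the operator has completed certified hygiene training? no] AND [the establishment imports ingredients from outside the territory? no] → not satisfied.
rule 2 — Tier V Operation: [Class-G Business (rule 8)? yes] AND [Senior Kitchen (rule 7)? yes] AND [Class-F Kitchen (rule 5)? no] → not satisfied.
rule 10 — Class-J Premises: [Regulated Premises (rule 1)? no] OR [Tier V Operation (rule 2)? no] → not satisfied.

No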